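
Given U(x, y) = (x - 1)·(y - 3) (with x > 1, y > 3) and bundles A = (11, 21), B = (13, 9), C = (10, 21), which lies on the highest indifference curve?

Bundle A

Evaluate utility at each bundle:
U(A) = 180.
U(B) = 72.
U(C) = 162.
Highest utility is A, so A ≻ C ≻ B.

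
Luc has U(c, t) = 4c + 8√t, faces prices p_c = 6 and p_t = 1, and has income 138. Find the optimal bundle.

MU_c = 4, MU_t = 8/(2√t).
MRS = 4 ÷ (8/(2√t)).
Tangency: set MRS = p_c/p_t = 6/1 = 6.
MRS depends only on t: √t = 6 ⇒ √t = 6 ⇒ t* = 36.
From the budget, 6·c = 138 − 1·36 = 102, so c* = 17.

c* = 17, t* = 36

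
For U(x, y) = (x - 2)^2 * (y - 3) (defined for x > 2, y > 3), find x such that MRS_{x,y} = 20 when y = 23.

MU_x = 2·(x−2)·(y−3), MU_y = (x−2)^2.
MRS = (2/1)·(y−3)/(x−2).
Substitute y = 23: MRS = 40/(x − 2). Setting this equal to 20 gives x − 2 = 40/20 = 2, so x = 4.

x = 4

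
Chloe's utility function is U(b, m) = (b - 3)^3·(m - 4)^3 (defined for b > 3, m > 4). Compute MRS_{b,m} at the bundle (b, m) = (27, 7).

MU_b = 3·(b−3)^2·(m−4)^3, MU_m = 3·(b−3)^3·(m−4)^2.
MRS = (m−4)/(b−3).
At (27, 7): MRS = 0.125.
That is, one extra unit of b is worth 0.125 units of m at the margin.

MRS = 0.125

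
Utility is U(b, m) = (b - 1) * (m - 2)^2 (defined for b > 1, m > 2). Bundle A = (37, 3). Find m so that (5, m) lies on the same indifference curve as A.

m = 5

U(37, 3) = 36.
Set U(5, m) = 36 and solve.
With b = 5: (5 − 1) = 4, so (m − 2)^2 = 36/4 = 9.
Taking the square root (with m > 2): m − 2 = 3, so m = 5.
Check: U(5, 5) = 36.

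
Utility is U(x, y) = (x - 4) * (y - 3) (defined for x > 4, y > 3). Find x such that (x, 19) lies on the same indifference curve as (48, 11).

x = 26

U(48, 11) = 352.
Set U(x, 19) = 352 and solve.
With y = 19: (19 − 3) = 16, so (x − 4) = 352/16 = 22.
So x = 4 + 22 = 26.
Check: U(26, 19) = 352.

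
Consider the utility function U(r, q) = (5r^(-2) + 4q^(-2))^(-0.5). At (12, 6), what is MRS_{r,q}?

For CES with ρ = -2, MRS = (5/4)·(q/r)^3.
At (12, 6): MRS = 5/32.
That is, one extra unit of r is worth 5/32 units of q at the margin.

MRS = 5/32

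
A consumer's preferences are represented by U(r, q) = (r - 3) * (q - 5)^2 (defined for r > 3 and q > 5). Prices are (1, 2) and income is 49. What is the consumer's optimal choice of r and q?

MU_r = (q−5)^2, MU_q = 2·(r−3)·(q−5).
MRS = (1/2)·(q−5)/(r−3).
Tangency: set MRS = p_r/p_q = 1/2 = 0.5.
So (1/2)·(q − 5)/(r − 3) = 0.5, i.e. (q − 5) = (r − 3).
Rewrite the budget in excess-of-subsistence terms: 1·(r − 3) + 2·(q − 5) = 49 − 1·3 − 2·5 = 36.
Substituting, 3·(r − 3) = 36, so r − 3 = 12 and r* = 15.
Then q − 5 = 12, so q* = 17.

r* = 15, q* = 17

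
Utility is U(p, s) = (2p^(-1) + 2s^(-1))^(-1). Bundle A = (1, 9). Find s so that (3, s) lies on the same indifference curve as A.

s = 9/7

U depends on (p, s) only through S = 2p^(-1) + 2s^(-1), so equal utility means equal S. At (1, 9): S = 20/9.
With p = 3: 2·3^(-1) = 2/3, so 2s^(-1) = 20/9 − 2/3 = 14/9, i.e. s^(-1) = 7/9.
Hence s = 1/(7/9) = 9/7.
Check: U(3, 9/7) = 0.45.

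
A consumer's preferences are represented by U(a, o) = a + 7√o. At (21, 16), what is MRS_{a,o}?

MU_a = 1, MU_o = 7/(2√o).
MRS = 1 ÷ (7/(2√o)).
At (21, 16): MRS = 8/7.
That is, one extra unit of a is worth 8/7 units of o at the margin.

MRS = 8/7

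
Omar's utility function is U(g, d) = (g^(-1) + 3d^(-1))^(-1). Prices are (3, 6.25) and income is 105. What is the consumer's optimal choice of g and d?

For CES with ρ = -1, MRS = (1/3)·(d/g)^2.
Tangency: set MRS = p_g/p_d = 3/6.25 = 12/25.
So (d/g)^2 = 36/25; taking the square root, d/g = 1.2, i.e. d = 1.2·g.
Substitute into the budget 3·g + 6.25·d = 105: 10.5·g = 105, so g* = 10 and d* = 1.2·10 = 12.

g* = 10, d* = 12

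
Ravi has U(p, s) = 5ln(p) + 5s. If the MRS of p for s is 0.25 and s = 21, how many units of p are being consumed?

p = 4

MU_p = 5/p, MU_s = 5.
MRS = 5/p ÷ 5.
MRS depends only on p: 1/p = 0.25 ⇒ p = 1/0.25 = 4.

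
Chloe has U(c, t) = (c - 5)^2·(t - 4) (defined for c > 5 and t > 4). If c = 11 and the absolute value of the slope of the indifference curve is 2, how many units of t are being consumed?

MU_c = 2·(c−5)·(t−4), MU_t = (c−5)^2.
MRS = (2/1)·(t−4)/(c−5).
Substitute c = 11: MRS = (t − 4)/3. Setting this equal to 2 gives t − 4 = 2·3 = 6, so t = 10.

t = 10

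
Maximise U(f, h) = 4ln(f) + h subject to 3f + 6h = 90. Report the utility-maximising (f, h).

MU_f = 4/f, MU_h = 1.
MRS = 4/f ÷ 1.
Tangency: set MRS = p_f/p_h = 3/6 = 0.5.
MRS depends only on f: 4/f = 0.5 ⇒ f* = 4/0.5 = 8.
From the budget, 6·h = 90 − 3·8 = 66, so h* = 11.

f* = 8, h* = 11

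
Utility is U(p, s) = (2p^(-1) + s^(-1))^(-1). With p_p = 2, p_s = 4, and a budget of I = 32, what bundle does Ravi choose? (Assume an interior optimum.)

For CES with ρ = -1, MRS = (2/1)·(s/p)^2.
Tangency: set MRS = p_p/p_s = 2/4 = 0.5.
So (s/p)^2 = 0.25; taking the square root, s/p = 0.5, i.e. s = 0.5·p.
Substitute into the budget 2·p + 4·s = 32: 4·p = 32, so p* = 8 and s* = 0.5·8 = 4.

p* = 8, s* = 4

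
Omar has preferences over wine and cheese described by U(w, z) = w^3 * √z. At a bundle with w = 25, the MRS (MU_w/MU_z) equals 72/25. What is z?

MU_w = 3·w^2·√z and MU_z = 0.5·w^3·z^(-0.5).
MRS = MU_w/MU_z = (6)·z/w.
Substitute w = 25: MRS = z/(25/6). Setting z/(25/6) = 72/25 gives z = (72/25)·(25/6) = 12.

z = 12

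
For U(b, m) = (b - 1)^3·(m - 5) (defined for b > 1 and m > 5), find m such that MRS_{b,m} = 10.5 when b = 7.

MU_b = 3·(b−1)^2·(m−5), MU_m = (b−1)^3.
MRS = (3/1)·(m−5)/(b−1).
Substitute b = 7: MRS = (m − 5)/2. Setting this equal to 10.5 gives m − 5 = 10.5·2 = 21, so m = 26.

m = 26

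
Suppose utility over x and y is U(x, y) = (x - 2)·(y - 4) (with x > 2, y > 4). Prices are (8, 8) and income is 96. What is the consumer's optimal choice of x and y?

MU_x = (y−4), MU_y = (x−2).
MRS = (y−4)/(x−2).
Tangency: set MRS = p_x/p_y = 8/8 = 1.
So (y − 4)/(x − 2) = 1, i.e. (y − 4) = (x − 2).
Rewrite the budget in excess-of-subsistence terms: 8·(x − 2) + 8·(y − 4) = 96 − 8·2 − 8·4 = 48.
Substituting, 16·(x − 2) = 48, so x − 2 = 3 and x* = 5.
Then y − 4 = 3, so y* = 7.

x* = 5, y* = 7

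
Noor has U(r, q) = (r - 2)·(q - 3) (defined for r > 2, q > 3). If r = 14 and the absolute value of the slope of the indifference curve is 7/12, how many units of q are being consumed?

q = 10

MU_r = (q−3), MU_q = (r−2).
MRS = (q−3)/(r−2).
Substitute r = 14: MRS = (q − 3)/12. Setting this equal to 7/12 gives q − 3 = (7/12)·12 = 7, so q = 10.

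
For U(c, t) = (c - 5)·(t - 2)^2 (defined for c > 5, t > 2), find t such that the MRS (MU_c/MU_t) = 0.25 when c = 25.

MU_c = (t−2)^2, MU_t = 2·(c−5)·(t−2).
MRS = (1/2)·(t−2)/(c−5).
Substitute c = 25: MRS = (t − 2)/40. Setting this equal to 0.25 gives t − 2 = 0.25·40 = 10, so t = 12.

t = 12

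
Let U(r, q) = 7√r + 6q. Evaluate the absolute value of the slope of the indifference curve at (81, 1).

MRS = 7/108

MU_r = 7/(2√r), MU_q = 6.
MRS = 7/(2√r) ÷ 6.
At (81, 1): MRS = 7/108.
That is, one extra unit of r is worth 7/108 units of q at the margin.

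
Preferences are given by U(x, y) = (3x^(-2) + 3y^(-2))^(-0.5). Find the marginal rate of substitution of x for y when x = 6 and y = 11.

MRS = 1331/216

For CES with ρ = -2, MRS = (y/x)^3.
At (6, 11): MRS = 1331/216.
That is, one extra unit of x is worth 1331/216 units of y at the margin.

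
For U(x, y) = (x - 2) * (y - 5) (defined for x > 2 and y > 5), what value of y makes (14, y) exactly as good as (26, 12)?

y = 19

U(26, 12) = 168.
Set U(14, y) = 168 and solve.
With x = 14: (14 − 2) = 12, so (y − 5) = 168/12 = 14.
So y = 5 + 14 = 19.
Check: U(14, 19) = 168.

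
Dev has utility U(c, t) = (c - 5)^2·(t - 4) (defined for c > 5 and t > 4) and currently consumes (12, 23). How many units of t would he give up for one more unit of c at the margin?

MU_c = 2·(c−5)·(t−4), MU_t = (c−5)^2.
MRS = (2/1)·(t−4)/(c−5).
At (12, 23): MRS = 38/7.
So at (12, 23) the consumer would give up 38/7 units of t for one more unit of c.

MRS = 38/7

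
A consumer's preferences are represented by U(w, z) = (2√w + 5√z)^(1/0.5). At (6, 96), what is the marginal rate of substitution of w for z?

For CES with ρ = 0.5, MRS = (2/5)·√(z/w).
At (6, 96): MRS = 1.6.
The indifference curve has slope −1.6 at this bundle.

MRS = 1.6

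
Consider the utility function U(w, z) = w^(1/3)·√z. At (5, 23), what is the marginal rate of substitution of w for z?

MRS = 46/15

MU_w = 1/3·w^(-2/3)·√z and MU_z = 0.5·w^(1/3)·z^(-0.5).
MRS = MU_w/MU_z = (2/3)·z/w.
At (5, 23): MRS = 46/15.
So at (5, 23) the consumer would give up 46/15 units of z for one more unit of w.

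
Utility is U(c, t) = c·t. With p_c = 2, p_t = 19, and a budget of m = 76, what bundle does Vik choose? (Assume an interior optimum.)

MU_c = t and MU_t = c.
MRS = MU_c/MU_t = t/c.
Tangency: set MRS = p_c/p_t = 2/19.
So t/c = 2/19, i.e. t = (2/19)·c.
Substitute into the budget 2·c + 19·t = 76: 4·c = 76, so c* = 19.
Then t* = (2/19)·19 = 2.

c* = 19, t* = 2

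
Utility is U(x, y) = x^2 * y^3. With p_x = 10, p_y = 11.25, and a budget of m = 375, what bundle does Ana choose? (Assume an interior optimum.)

MU_x = 2·x·y^3 and MU_y = 3·x^2·y^2.
MRS = MU_x/MU_y = (2/3)·y/x.
Tangency: set MRS = p_x/p_y = 10/11.25 = 8/9.
So (2/3)·y/x = 8/9, i.e. y = (4/3)·x.
Substitute into the budget 10·x + 11.25·y = 375: 25·x = 375, so x* = 15.
Then y* = (4/3)·15 = 20.

x* = 15, y* = 20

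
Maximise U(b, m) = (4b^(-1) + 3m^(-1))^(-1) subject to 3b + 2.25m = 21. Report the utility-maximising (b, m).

b* = 4, m* = 4

For CES with ρ = -1, MRS = (4/3)·(m/b)^2.
Tangency: set MRS = p_b/p_m = 3/2.25 = 4/3.
So (m/b)^2 = 1; taking the square root, m/b = 1, i.e. m = b.
Substitute into the budget 3·b + 2.25·m = 21: 5.25·b = 21, so b* = 4 and m* = 4.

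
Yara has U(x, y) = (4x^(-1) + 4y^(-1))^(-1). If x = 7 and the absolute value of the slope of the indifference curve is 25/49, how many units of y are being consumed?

y = 5

For CES with ρ = -1, MRS = (y/x)^2.
Setting (y/7)^2 = 25/49 gives y/7 = 5/7 and y = 5.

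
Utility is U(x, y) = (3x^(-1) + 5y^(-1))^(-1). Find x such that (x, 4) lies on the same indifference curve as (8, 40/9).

U depends on (x, y) only through S = 3x^(-1) + 5y^(-1), so equal utility means equal S. At (8, 40/9): S = 1.5.
With y = 4: 5·4^(-1) = 1.25, so 3x^(-1) = 1.5 − 1.25 = 0.25, i.e. x^(-1) = 1/12.
Hence x = 1/(1/12) = 12.
Check: U(12, 4) = 0.6667.

x = 12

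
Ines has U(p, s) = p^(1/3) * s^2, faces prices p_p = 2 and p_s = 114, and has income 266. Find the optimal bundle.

p* = 19, s* = 2

MU_p = 1/3·p^(-2/3)·s^2 and MU_s = 2·p^(1/3)·s.
MRS = MU_p/MU_s = (1/6)·s/p.
Tangency: set MRS = p_p/p_s = 2/114 = 1/57.
So (1/6)·s/p = 1/57, i.e. s = (2/19)·p.
Substitute into the budget 2·p + 114·s = 266: 14·p = 266, so p* = 19.
Then s* = (2/19)·19 = 2.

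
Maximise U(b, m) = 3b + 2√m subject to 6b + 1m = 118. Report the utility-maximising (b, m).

MU_b = 3, MU_m = 2/(2√m).
MRS = 3 ÷ (2/(2√m)).
Tangency: set MRS = p_b/p_m = 6/1 = 6.
MRS depends only on m: 3·√m = 6 ⇒ √m = 6/3 = 2 ⇒ m* = 4.
From the budget, 6·b = 118 − 1·4 = 114, so b* = 19.

b* = 19, m* = 4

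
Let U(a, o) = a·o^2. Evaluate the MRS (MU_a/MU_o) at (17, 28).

MRS = 14/17

MU_a = o^2 and MU_o = 2·a·o.
MRS = MU_a/MU_o = (1/2)·o/a.
At (17, 28): MRS = 14/17.
The indifference curve has slope −14/17 at this bundle.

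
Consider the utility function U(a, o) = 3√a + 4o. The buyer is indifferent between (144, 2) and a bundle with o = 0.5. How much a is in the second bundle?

U(144, 2) = 44.
Set U(a, 0.5) = 44 and solve.
With o = 0.5: 3√a = 44 − 4·0.5 = 42, so √a = 14 and a = 196.
Check: U(196, 0.5) = 44.

a = 196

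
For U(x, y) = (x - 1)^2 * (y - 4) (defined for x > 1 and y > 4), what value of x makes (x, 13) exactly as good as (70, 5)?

U(70, 5) = 4761.
Set U(x, 13) = 4761 and solve.
With y = 13: (13 − 4) = 9, so (x − 1)^2 = 4761/9 = 529.
Taking the square root (with x > 1): x − 1 = 23, so x = 24.
Check: U(24, 13) = 4761.

x = 24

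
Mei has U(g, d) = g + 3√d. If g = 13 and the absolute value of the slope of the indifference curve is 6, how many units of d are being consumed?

MU_g = 1, MU_d = 3/(2√d).
MRS = 1 ÷ (3/(2√d)).
MRS depends only on d: (2/3)·√d = 6 ⇒ √d = 6/(2/3) = 9 ⇒ d = 81.

d = 81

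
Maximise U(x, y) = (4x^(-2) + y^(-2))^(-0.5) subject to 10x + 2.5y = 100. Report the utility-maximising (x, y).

For CES with ρ = -2, MRS = (4/1)·(y/x)^3.
Tangency: set MRS = p_x/p_y = 10/2.5 = 4.
So (y/x)^3 = 1; taking the cube root, y/x = 1, i.e. y = x.
Substitute into the budget 10·x + 2.5·y = 100: 12.5·x = 100, so x* = 8 and y* = 8.

x* = 8, y* = 8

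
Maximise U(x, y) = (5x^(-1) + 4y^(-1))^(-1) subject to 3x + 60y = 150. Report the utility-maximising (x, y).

x* = 10, y* = 2

For CES with ρ = -1, MRS = (5/4)·(y/x)^2.
Tangency: set MRS = p_x/p_y = 3/60 = 0.05.
So (y/x)^2 = 1/25; taking the square root, y/x = 0.2, i.e. y = 0.2·x.
Substitute into the budget 3·x + 60·y = 150: 15·x = 150, so x* = 10 and y* = 0.2·10 = 2.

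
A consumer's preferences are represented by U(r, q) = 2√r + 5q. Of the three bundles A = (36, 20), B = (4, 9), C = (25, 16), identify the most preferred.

Evaluate utility at each bundle:
U(A) = 112.000.
U(B) = 49.000.
U(C) = 90.000.
Highest utility is A, so A ≻ C ≻ B.

Bundle A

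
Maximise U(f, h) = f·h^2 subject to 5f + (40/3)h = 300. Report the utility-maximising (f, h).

f* = 20, h* = 15

MU_f = h^2 and MU_h = 2·f·h.
MRS = MU_f/MU_h = (1/2)·h/f.
Tangency: set MRS = p_f/p_h = 5/(40/3) = 0.375.
So (1/2)·h/f = 0.375, i.e. h = 0.75·f.
Substitute into the budget 5·f + (40/3)·h = 300: 15·f = 300, so f* = 20.
Then h* = 0.75·20 = 15.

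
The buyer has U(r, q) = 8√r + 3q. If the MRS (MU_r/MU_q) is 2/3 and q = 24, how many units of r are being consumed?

r = 4

MU_r = 8/(2√r), MU_q = 3.
MRS = 8/(2√r) ÷ 3.
MRS depends only on r: (4/3)/√r = 2/3 ⇒ √r = (4/3)/(2/3) = 2 ⇒ r = 4.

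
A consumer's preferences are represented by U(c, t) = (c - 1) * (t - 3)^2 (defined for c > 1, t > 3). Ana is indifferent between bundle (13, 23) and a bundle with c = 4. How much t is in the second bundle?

U(13, 23) = 4800.
Set U(4, t) = 4800 and solve.
With c = 4: (4 − 1) = 3, so (t − 3)^2 = 4800/3 = 1600.
Taking the square root (with t > 3): t − 3 = 40, so t = 43.
Check: U(4, 43) = 4800.

t = 43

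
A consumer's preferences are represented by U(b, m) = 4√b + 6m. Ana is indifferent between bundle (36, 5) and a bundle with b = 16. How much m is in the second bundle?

U(36, 5) = 54.
Set U(16, m) = 54 and solve.
With b = 16: √16 = 4, so 6m = 54 − 4·4 = 38 and m = 19/3.
Check: U(16, 19/3) = 54.

m = 19/3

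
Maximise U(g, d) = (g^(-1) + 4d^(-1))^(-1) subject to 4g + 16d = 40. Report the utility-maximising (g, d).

For CES with ρ = -1, MRS = (1/4)·(d/g)^2.
Tangency: set MRS = p_g/p_d = 4/16 = 0.25.
So (d/g)^2 = 1; taking the square root, d/g = 1, i.e. d = g.
Substitute into the budget 4·g + 16·d = 40: 20·g = 40, so g* = 2 and d* = 2.

g* = 2, d* = 2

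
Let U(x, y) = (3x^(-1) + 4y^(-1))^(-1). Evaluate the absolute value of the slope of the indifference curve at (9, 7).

MRS = 49/108

For CES with ρ = -1, MRS = (3/4)·(y/x)^2.
At (9, 7): MRS = 49/108.
So at (9, 7) the consumer would give up 49/108 units of y for one more unit of x.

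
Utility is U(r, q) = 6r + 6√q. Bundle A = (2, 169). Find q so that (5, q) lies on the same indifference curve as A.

U(2, 169) = 90.
Set U(5, q) = 90 and solve.
With r = 5: 6√q = 90 − 6·5 = 60, so √q = 10 and q = 100.
Check: U(5, 100) = 90.

q = 100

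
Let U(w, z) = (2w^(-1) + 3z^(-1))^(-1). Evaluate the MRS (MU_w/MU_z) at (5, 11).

MRS = 242/75

For CES with ρ = -1, MRS = (2/3)·(z/w)^2.
At (5, 11): MRS = 242/75.
So at (5, 11) the consumer would give up 242/75 units of z for one more unit of w.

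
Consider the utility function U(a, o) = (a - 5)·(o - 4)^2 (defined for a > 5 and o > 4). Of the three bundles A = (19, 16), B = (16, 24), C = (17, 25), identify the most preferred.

Bundle C

Evaluate utility at each bundle:
U(A) = 2016.
U(B) = 4400.
U(C) = 5292.
Highest utility is C, so C ≻ B ≻ A.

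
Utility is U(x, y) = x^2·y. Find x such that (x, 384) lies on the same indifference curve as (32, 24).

U(32, 24) = 24576.
Set U(x, 384) = 24576 and solve.
With y = 384: x^2 = 24576/384 = 64; taking the square root, x = 8.
Check: U(8, 384) = 24576.

x = 8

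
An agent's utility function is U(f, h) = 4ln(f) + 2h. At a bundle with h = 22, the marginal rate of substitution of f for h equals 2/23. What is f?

f = 23

MU_f = 4/f, MU_h = 2.
MRS = 4/f ÷ 2.
MRS depends only on f: 2/f = 2/23 ⇒ f = 2/(2/23) = 23.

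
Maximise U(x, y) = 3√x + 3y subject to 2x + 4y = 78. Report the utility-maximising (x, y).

MU_x = 3/(2√x), MU_y = 3.
MRS = 3/(2√x) ÷ 3.
Tangency: set MRS = p_x/p_y = 2/4 = 0.5.
MRS depends only on x: 0.5/√x = 0.5 ⇒ √x = 0.5/0.5 = 1 ⇒ x* = 1.
From the budget, 4·y = 78 − 2·1 = 76, so y* = 19.

x* = 1, y* = 19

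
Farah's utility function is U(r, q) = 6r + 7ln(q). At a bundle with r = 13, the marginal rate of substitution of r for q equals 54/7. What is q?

MU_r = 6, MU_q = 7/q.
MRS = 6 ÷ (7/q).
MRS depends only on q: (6/7)·q = 54/7 ⇒ q = (54/7)/(6/7) = 9.

q = 9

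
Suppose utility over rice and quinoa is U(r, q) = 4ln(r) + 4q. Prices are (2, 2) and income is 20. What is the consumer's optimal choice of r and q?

r* = 1, q* = 9

MU_r = 4/r, MU_q = 4.
MRS = 4/r ÷ 4.
Tangency: set MRS = p_r/p_q = 2/2 = 1.
MRS depends only on r: 1/r = 1 ⇒ r* = 1/1 = 1.
From the budget, 2·q = 20 − 2·1 = 18, so q* = 9.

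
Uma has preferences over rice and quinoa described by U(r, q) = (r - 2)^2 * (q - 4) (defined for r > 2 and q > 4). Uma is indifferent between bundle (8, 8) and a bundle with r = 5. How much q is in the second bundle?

U(8, 8) = 144.
Set U(5, q) = 144 and solve.
With r = 5: (5 − 2)^2 = 9, so (q − 4) = 144/9 = 16.
So q = 4 + 16 = 20.
Check: U(5, 20) = 144.

q = 20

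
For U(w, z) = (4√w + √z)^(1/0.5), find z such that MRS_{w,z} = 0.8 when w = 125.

z = 5

For CES with ρ = 0.5, MRS = (4/1)·√(z/w).
Setting (4/1)·√(z/125) = 0.8 gives √(z/125) = 0.2, so z/125 = 1/25 and z = 5.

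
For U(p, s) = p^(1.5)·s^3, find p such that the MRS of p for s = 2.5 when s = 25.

p = 5

MU_p = 1.5·√p·s^3 and MU_s = 3·p^(1.5)·s^2.
MRS = MU_p/MU_s = (0.5)·s/p.
Substitute s = 25: MRS = 12.5/p. Setting 12.5/p = 2.5 gives p = 12.5/2.5 = 5.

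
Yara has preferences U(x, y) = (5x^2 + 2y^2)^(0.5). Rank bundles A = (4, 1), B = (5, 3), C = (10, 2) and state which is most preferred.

Bundle C

Evaluate utility at each bundle:
U(A) = 9.055.
U(B) = 11.958.
U(C) = 22.539.
Highest utility is C, so C ≻ B ≻ A.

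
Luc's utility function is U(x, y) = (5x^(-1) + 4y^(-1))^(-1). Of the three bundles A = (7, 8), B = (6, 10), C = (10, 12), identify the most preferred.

Evaluate utility at each bundle:
U(A) = 0.824.
U(B) = 0.811.
U(C) = 1.200.
Highest utility is C, so C ≻ A ≻ B.

Bundle C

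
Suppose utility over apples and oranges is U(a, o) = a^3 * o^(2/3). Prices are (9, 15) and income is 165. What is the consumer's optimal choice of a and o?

a* = 15, o* = 2

MU_a = 3·a^2·o^(2/3) and MU_o = 2/3·a^3·o^(-1/3).
MRS = MU_a/MU_o = (4.5)·o/a.
Tangency: set MRS = p_a/p_o = 9/15 = 0.6.
So (4.5)·o/a = 0.6, i.e. o = (2/15)·a.
Substitute into the budget 9·a + 15·o = 165: 11·a = 165, so a* = 15.
Then o* = (2/15)·15 = 2.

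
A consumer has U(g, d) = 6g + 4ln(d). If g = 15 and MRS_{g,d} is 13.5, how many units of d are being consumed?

d = 9

MU_g = 6, MU_d = 4/d.
MRS = 6 ÷ (4/d).
MRS depends only on d: 1.5·d = 13.5 ⇒ d = 13.5/1.5 = 9.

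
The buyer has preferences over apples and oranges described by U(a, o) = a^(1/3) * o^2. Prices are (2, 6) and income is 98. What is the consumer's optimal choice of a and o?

a* = 7, o* = 14

MU_a = 1/3·a^(-2/3)·o^2 and MU_o = 2·a^(1/3)·o.
MRS = MU_a/MU_o = (1/6)·o/a.
Tangency: set MRS = p_a/p_o = 2/6 = 1/3.
So (1/6)·o/a = 1/3, i.e. o = 2·a.
Substitute into the budget 2·a + 6·o = 98: 14·a = 98, so a* = 7.
Then o* = 2·7 = 14.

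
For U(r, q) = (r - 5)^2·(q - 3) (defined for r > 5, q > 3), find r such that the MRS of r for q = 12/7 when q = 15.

r = 19

MU_r = 2·(r−5)·(q−3), MU_q = (r−5)^2.
MRS = (2/1)·(q−3)/(r−5).
Substitute q = 15: MRS = 24/(r − 5). Setting this equal to 12/7 gives r − 5 = 24/(12/7) = 14, so r = 19.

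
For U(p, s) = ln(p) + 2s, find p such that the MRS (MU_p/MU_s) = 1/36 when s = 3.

p = 18

MU_p = 1/p, MU_s = 2.
MRS = 1/p ÷ 2.
MRS depends only on p: 0.5/p = 1/36 ⇒ p = 0.5/(1/36) = 18.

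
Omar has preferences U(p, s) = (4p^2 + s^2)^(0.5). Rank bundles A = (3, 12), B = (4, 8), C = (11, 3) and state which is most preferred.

Bundle C

Evaluate utility at each bundle:
U(A) = 13.416.
U(B) = 11.314.
U(C) = 22.204.
Highest utility is C, so C ≻ A ≻ B.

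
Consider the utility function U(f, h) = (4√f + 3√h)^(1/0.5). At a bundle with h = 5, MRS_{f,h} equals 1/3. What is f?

f = 80

For CES with ρ = 0.5, MRS = (4/3)·√(h/f).
Setting (4/3)·√(5/f) = 1/3 gives √(5/f) = 0.25, so 5/f = 1/16 and f = 80.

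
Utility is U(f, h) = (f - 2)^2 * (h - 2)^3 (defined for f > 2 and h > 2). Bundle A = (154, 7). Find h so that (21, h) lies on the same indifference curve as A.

U(154, 7) = 2888000.
Set U(21, h) = 2888000 and solve.
With f = 21: (21 − 2)^2 = 361, so (h − 2)^3 = 2888000/361 = 8000.
Taking the cube root (with h > 2): h − 2 = 20, so h = 22.
Check: U(21, 22) = 2888000.

h = 22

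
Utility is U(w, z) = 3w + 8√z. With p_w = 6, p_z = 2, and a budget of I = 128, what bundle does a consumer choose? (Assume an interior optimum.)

w* = 16, z* = 16

MU_w = 3, MU_z = 8/(2√z).
MRS = 3 ÷ (8/(2√z)).
Tangency: set MRS = p_w/p_z = 6/2 = 3.
MRS depends only on z: 0.75·√z = 3 ⇒ √z = 3/0.75 = 4 ⇒ z* = 16.
From the budget, 6·w = 128 − 2·16 = 96, so w* = 16.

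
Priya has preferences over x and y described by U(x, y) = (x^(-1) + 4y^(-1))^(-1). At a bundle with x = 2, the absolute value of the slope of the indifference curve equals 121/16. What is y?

y = 11

For CES with ρ = -1, MRS = (1/4)·(y/x)^2.
Setting (1/4)·(y/2)^2 = 121/16 gives (y/2)^2 = 30.25, so y/2 = 5.5 and y = 11.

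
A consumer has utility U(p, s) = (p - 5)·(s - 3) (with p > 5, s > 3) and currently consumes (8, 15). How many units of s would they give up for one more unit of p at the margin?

MRS = 4

MU_p = (s−3), MU_s = (p−5).
MRS = (s−3)/(p−5).
At (8, 15): MRS = 4.
So at (8, 15) the consumer would give up 4 units of s for one more unit of p.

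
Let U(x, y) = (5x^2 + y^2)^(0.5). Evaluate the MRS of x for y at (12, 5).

MRS = 12

For CES with ρ = 2, MRS = (5/1)·(y/x)^(-1).
At (12, 5): MRS = 12.
So at (12, 5) the consumer would give up 12 units of y for one more unit of x.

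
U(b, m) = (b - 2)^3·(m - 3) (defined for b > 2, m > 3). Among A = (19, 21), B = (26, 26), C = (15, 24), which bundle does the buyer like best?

Bundle B

Evaluate utility at each bundle:
U(A) = 88434.
U(B) = 317952.
U(C) = 46137.
Highest utility is B, so B ≻ A ≻ C.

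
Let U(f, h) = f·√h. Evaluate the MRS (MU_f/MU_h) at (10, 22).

MU_f = √h and MU_h = 0.5·f·h^(-0.5).
MRS = MU_f/MU_h = (2)·h/f.
At (10, 22): MRS = 4.4.
The indifference curve has slope −4.4 at this bundle.

MRS = 4.4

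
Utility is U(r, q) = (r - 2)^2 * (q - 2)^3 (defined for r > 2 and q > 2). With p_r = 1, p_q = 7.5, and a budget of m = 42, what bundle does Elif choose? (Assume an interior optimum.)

MU_r = 2·(r−2)·(q−2)^3, MU_q = 3·(r−2)^2·(q−2)^2.
MRS = (2/3)·(q−2)/(r−2).
Tangency: set MRS = p_r/p_q = 1/7.5 = 2/15.
So (2/3)·(q − 2)/(r − 2) = 2/15, i.e. (q − 2) = 0.2·(r − 2).
Rewrite the budget in excess-of-subsistence terms: 1·(r − 2) + 7.5·(q − 2) = 42 − 1·2 − 7.5·2 = 25.
Substituting, 2.5·(r − 2) = 25, so r − 2 = 10 and r* = 12.
Then q − 2 = 0.2·10 = 2, so q* = 4.

r* = 12, q* = 4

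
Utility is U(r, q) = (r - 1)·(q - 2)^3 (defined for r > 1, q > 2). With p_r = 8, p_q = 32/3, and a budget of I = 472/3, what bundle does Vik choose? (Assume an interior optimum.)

MU_r = (q−2)^3, MU_q = 3·(r−1)·(q−2)^2.
MRS = (1/3)·(q−2)/(r−1).
Tangency: set MRS = p_r/p_q = 8/(32/3) = 0.75.
So (1/3)·(q − 2)/(r − 1) = 0.75, i.e. (q − 2) = 2.25·(r − 1).
Rewrite the budget in excess-of-subsistence terms: 8·(r − 1) + (32/3)·(q − 2) = 472/3 − 8·1 − (32/3)·2 = 128.
Substituting, 32·(r − 1) = 128, so r − 1 = 4 and r* = 5.
Then q − 2 = 2.25·4 = 9, so q* = 11.

r* = 5, q* = 11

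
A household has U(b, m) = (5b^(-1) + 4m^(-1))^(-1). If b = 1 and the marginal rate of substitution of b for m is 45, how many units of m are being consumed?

For CES with ρ = -1, MRS = (5/4)·(m/b)^2.
Setting (5/4)·(m/1)^2 = 45 gives (m/1)^2 = 36, so m/1 = 6 and m = 6.

m = 6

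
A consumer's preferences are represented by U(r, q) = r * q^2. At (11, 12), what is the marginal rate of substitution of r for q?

MRS = 6/11

MU_r = q^2 and MU_q = 2·r·q.
MRS = MU_r/MU_q = (1/2)·q/r.
At (11, 12): MRS = 6/11.
That is, one extra unit of r is worth 6/11 units of q at the margin.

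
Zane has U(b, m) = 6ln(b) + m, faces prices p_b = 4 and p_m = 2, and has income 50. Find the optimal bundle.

MU_b = 6/b, MU_m = 1.
MRS = 6/b ÷ 1.
Tangency: set MRS = p_b/p_m = 4/2 = 2.
MRS depends only on b: 6/b = 2 ⇒ b* = 6/2 = 3.
From the budget, 2·m = 50 − 4·3 = 38, so m* = 19.

b* = 3, m* = 19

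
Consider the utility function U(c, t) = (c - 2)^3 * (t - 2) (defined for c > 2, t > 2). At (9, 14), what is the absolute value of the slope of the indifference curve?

MRS = 36/7

MU_c = 3·(c−2)^2·(t−2), MU_t = (c−2)^3.
MRS = (3/1)·(t−2)/(c−2).
At (9, 14): MRS = 36/7.
That is, one extra unit of c is worth 36/7 units of t at the margin.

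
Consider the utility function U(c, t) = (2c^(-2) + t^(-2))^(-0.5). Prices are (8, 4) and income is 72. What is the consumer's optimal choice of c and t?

c* = 6, t* = 6

For CES with ρ = -2, MRS = (2/1)·(t/c)^3.
Tangency: set MRS = p_c/p_t = 8/4 = 2.
So (t/c)^3 = 1; taking the cube root, t/c = 1, i.e. t = c.
Substitute into the budget 8·c + 4·t = 72: 12·c = 72, so c* = 6 and t* = 6.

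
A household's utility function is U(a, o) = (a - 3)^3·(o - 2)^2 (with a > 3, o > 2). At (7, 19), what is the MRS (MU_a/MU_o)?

MU_a = 3·(a−3)^2·(o−2)^2, MU_o = 2·(a−3)^3·(o−2).
MRS = (3/2)·(o−2)/(a−3).
At (7, 19): MRS = 6.375.
The indifference curve has slope −6.375 at this bundle.

MRS = 6.375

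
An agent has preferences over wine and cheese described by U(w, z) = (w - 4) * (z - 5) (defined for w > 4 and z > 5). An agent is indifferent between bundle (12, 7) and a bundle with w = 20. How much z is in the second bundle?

U(12, 7) = 16.
Set U(20, z) = 16 and solve.
With w = 20: (20 − 4) = 16, so (z − 5) = 16/16 = 1.
So z = 5 + 1 = 6.
Check: U(20, 6) = 16.

z = 6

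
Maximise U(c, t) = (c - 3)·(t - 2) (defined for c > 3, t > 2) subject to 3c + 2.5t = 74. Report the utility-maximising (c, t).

c* = 13, t* = 14

MU_c = (t−2), MU_t = (c−3).
MRS = (t−2)/(c−3).
Tangency: set MRS = p_c/p_t = 3/2.5 = 1.2.
So (t − 2)/(c − 3) = 1.2, i.e. (t − 2) = 1.2·(c − 3).
Rewrite the budget in excess-of-subsistence terms: 3·(c − 3) + 2.5·(t − 2) = 74 − 3·3 − 2.5·2 = 60.
Substituting, 6·(c − 3) = 60, so c − 3 = 10 and c* = 13.
Then t − 2 = 1.2·10 = 12, so t* = 14.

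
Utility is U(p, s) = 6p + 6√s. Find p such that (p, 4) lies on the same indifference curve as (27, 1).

U(27, 1) = 168.
Set U(p, 4) = 168 and solve.
With s = 4: √4 = 2, so 6p = 168 − 6·2 = 156 and p = 26.
Check: U(26, 4) = 168.

p = 26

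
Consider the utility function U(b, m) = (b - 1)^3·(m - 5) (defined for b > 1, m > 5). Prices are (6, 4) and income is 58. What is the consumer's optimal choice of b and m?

MU_b = 3·(b−1)^2·(m−5), MU_m = (b−1)^3.
MRS = (3/1)·(m−5)/(b−1).
Tangency: set MRS = p_b/p_m = 6/4 = 1.5.
So (3/1)·(m − 5)/(b − 1) = 1.5, i.e. (m − 5) = 0.5·(b − 1).
Rewrite the budget in excess-of-subsistence terms: 6·(b − 1) + 4·(m − 5) = 58 − 6·1 − 4·5 = 32.
Substituting, 8·(b − 1) = 32, so b − 1 = 4 and b* = 5.
Then m − 5 = 0.5·4 = 2, so m* = 7.

b* = 5, m* = 7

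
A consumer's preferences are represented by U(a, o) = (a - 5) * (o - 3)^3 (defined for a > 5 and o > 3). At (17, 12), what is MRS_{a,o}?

MU_a = (o−3)^3, MU_o = 3·(a−5)·(o−3)^2.
MRS = (1/3)·(o−3)/(a−5).
At (17, 12): MRS = 0.25.
The indifference curve has slope −0.25 at this bundle.

MRS = 0.25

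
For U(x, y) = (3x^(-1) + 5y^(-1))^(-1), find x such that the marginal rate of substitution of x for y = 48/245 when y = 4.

For CES with ρ = -1, MRS = (3/5)·(y/x)^2.
Setting (3/5)·(4/x)^2 = 48/245 gives (4/x)^2 = 16/49, so 4/x = 4/7 and x = 7.

x = 7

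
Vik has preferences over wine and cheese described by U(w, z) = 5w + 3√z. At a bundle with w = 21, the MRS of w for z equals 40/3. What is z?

z = 16

MU_w = 5, MU_z = 3/(2√z).
MRS = 5 ÷ (3/(2√z)).
MRS depends only on z: (10/3)·√z = 40/3 ⇒ √z = (40/3)/(10/3) = 4 ⇒ z = 16.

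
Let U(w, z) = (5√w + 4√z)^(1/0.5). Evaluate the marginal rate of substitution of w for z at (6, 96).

MRS = 5

For CES with ρ = 0.5, MRS = (5/4)·√(z/w).
At (6, 96): MRS = 5.
That is, one extra unit of w is worth 5 units of z at the margin.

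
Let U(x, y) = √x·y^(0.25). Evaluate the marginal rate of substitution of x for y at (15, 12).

MU_x = 0.5·x^(-0.5)·y^(0.25) and MU_y = 0.25·√x·y^(-0.75).
MRS = MU_x/MU_y = (2)·y/x.
At (15, 12): MRS = 1.6.
That is, one extra unit of x is worth 1.6 units of y at the margin.

MRS = 1.6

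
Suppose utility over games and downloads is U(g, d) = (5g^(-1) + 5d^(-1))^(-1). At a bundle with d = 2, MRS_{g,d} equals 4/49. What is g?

g = 7

For CES with ρ = -1, MRS = (d/g)^2.
Setting (2/g)^2 = 4/49 gives 2/g = 2/7 and g = 7.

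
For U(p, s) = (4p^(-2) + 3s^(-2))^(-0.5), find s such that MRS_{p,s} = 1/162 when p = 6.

s = 1

For CES with ρ = -2, MRS = (4/3)·(s/p)^3.
Setting (4/3)·(s/6)^3 = 1/162 gives (s/6)^3 = 1/216, so s/6 = 1/6 and s = 1.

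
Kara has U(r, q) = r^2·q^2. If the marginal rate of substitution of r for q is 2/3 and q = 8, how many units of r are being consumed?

r = 12

MU_r = 2·r·q^2 and MU_q = 2·r^2·q.
MRS = MU_r/MU_q = q/r.
Substitute q = 8: MRS = 8/r. Setting 8/r = 2/3 gives r = 8/(2/3) = 12.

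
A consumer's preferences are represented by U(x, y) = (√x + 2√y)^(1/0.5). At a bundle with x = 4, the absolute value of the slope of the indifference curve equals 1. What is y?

For CES with ρ = 0.5, MRS = (1/2)·√(y/x).
Setting (1/2)·√(y/4) = 1 gives √(y/4) = 2, so y/4 = 4 and y = 16.

y = 16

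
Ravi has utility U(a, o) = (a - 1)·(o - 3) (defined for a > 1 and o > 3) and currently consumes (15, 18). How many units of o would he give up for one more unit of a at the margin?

MU_a = (o−3), MU_o = (a−1).
MRS = (o−3)/(a−1).
At (15, 18): MRS = 15/14.
The indifference curve has slope −15/14 at this bundle.

MRS = 15/14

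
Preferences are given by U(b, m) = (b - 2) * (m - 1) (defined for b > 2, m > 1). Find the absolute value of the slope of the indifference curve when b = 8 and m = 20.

MU_b = (m−1), MU_m = (b−2).
MRS = (m−1)/(b−2).
At (8, 20): MRS = 19/6.
So at (8, 20) the consumer would give up 19/6 units of m for one more unit of b.

MRS = 19/6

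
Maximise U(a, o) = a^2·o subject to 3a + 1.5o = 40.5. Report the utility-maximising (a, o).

MU_a = 2·a·o and MU_o = a^2.
MRS = MU_a/MU_o = (2/1)·o/a.
Tangency: set MRS = p_a/p_o = 3/1.5 = 2.
So (2/1)·o/a = 2, i.e. o = a.
Substitute into the budget 3·a + 1.5·o = 40.5: 4.5·a = 40.5, so a* = 9.
Then o* = 9.

a* = 9, o* = 9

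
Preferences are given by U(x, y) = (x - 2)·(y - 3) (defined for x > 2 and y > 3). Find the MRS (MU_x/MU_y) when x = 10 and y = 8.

MRS = 0.625

MU_x = (y−3), MU_y = (x−2).
MRS = (y−3)/(x−2).
At (10, 8): MRS = 0.625.
That is, one extra unit of x is worth 0.625 units of y at the margin.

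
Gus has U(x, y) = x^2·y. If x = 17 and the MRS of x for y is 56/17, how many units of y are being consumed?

y = 28

MU_x = 2·x·y and MU_y = x^2.
MRS = MU_x/MU_y = (2/1)·y/x.
Substitute x = 17: MRS = y/8.5. Setting y/8.5 = 56/17 gives y = (56/17)·8.5 = 28.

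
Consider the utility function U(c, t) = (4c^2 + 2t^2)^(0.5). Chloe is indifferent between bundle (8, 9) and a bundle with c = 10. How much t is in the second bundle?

U depends on (c, t) only through S = 4c^2 + 2t^2, so equal utility means equal S. At (8, 9): S = 418.
With c = 10: 4·10^2 = 400, so 2t^2 = 418 − 400 = 18, i.e. t^2 = 9.
Hence t = √9 = 3.
Check: U(10, 3) = 20.445.

t = 3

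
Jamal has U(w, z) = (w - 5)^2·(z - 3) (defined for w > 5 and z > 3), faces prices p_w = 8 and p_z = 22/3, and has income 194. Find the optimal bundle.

w* = 16, z* = 9

MU_w = 2·(w−5)·(z−3), MU_z = (w−5)^2.
MRS = (2/1)·(z−3)/(w−5).
Tangency: set MRS = p_w/p_z = 8/(22/3) = 12/11.
So (2/1)·(z − 3)/(w − 5) = 12/11, i.e. (z − 3) = (6/11)·(w − 5).
Rewrite the budget in excess-of-subsistence terms: 8·(w − 5) + (22/3)·(z − 3) = 194 − 8·5 − (22/3)·3 = 132.
Substituting, 12·(w − 5) = 132, so w − 5 = 11 and w* = 16.
Then z − 3 = (6/11)·11 = 6, so z* = 9.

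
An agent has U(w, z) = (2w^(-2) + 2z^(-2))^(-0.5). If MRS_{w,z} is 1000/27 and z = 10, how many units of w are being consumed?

For CES with ρ = -2, MRS = (z/w)^3.
Setting (10/w)^3 = 1000/27 gives 10/w = 10/3 and w = 3.

w = 3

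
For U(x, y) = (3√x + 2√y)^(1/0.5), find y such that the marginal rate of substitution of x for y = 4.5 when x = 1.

For CES with ρ = 0.5, MRS = (3/2)·√(y/x).
Setting (3/2)·√(y/1) = 4.5 gives √(y/1) = 3, so y/1 = 9 and y = 9.

y = 9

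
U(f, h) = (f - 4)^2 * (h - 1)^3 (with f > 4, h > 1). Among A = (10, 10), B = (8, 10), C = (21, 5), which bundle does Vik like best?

Bundle A

Evaluate utility at each bundle:
U(A) = 26244.
U(B) = 11664.
U(C) = 18496.
Highest utility is A, so A ≻ C ≻ B.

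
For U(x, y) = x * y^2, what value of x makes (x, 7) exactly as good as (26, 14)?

U(26, 14) = 5096.
Set U(x, 7) = 5096 and solve.
With y = 7: 7^2 = 49, so x = 5096/49 = 104.
Check: U(104, 7) = 5096.

x = 104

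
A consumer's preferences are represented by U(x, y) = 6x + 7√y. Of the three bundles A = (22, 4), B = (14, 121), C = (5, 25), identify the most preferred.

Evaluate utility at each bundle:
U(A) = 146.000.
U(B) = 161.000.
U(C) = 65.000.
Highest utility is B, so B ≻ A ≻ C.

Bundle B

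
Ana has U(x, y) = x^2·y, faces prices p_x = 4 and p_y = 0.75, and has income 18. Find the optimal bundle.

x* = 3, y* = 8

MU_x = 2·x·y and MU_y = x^2.
MRS = MU_x/MU_y = (2/1)·y/x.
Tangency: set MRS = p_x/p_y = 4/0.75 = 16/3.
So (2/1)·y/x = 16/3, i.e. y = (8/3)·x.
Substitute into the budget 4·x + 0.75·y = 18: 6·x = 18, so x* = 3.
Then y* = (8/3)·3 = 8.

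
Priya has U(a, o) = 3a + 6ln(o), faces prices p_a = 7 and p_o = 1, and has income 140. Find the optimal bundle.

a* = 18, o* = 14

MU_a = 3, MU_o = 6/o.
MRS = 3 ÷ (6/o).
Tangency: set MRS = p_a/p_o = 7/1 = 7.
MRS depends only on o: 0.5·o = 7 ⇒ o* = 7/0.5 = 14.
From the budget, 7·a = 140 − 1·14 = 126, so a* = 18.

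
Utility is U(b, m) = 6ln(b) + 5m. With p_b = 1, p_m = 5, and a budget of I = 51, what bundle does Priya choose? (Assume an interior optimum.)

MU_b = 6/b, MU_m = 5.
MRS = 6/b ÷ 5.
Tangency: set MRS = p_b/p_m = 1/5 = 0.2.
MRS depends only on b: 1.2/b = 0.2 ⇒ b* = 1.2/0.2 = 6.
From the budget, 5·m = 51 − 1·6 = 45, so m* = 9.

b* = 6, m* = 9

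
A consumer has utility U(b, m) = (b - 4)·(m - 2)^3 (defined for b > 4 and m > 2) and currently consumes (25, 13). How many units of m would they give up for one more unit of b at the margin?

MRS = 11/63

MU_b = (m−2)^3, MU_m = 3·(b−4)·(m−2)^2.
MRS = (1/3)·(m−2)/(b−4).
At (25, 13): MRS = 11/63.
So at (25, 13) the consumer would give up 11/63 units of m for one more unit of b.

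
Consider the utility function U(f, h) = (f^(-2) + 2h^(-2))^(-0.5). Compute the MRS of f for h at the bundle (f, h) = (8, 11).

MRS = 1331/1024

For CES with ρ = -2, MRS = (1/2)·(h/f)^3.
At (8, 11): MRS = 1331/1024.
That is, one extra unit of f is worth 1331/1024 units of h at the margin.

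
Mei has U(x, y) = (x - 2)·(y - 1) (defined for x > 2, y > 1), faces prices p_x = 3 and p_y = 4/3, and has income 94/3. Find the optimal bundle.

x* = 6, y* = 10

MU_x = (y−1), MU_y = (x−2).
MRS = (y−1)/(x−2).
Tangency: set MRS = p_x/p_y = 3/(4/3) = 2.25.
So (y − 1)/(x − 2) = 2.25, i.e. (y − 1) = 2.25·(x − 2).
Rewrite the budget in excess-of-subsistence terms: 3·(x − 2) + (4/3)·(y − 1) = 94/3 − 3·2 − (4/3)·1 = 24.
Substituting, 6·(x − 2) = 24, so x − 2 = 4 and x* = 6.
Then y − 1 = 2.25·4 = 9, so y* = 10.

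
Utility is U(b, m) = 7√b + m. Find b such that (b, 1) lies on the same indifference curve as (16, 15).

b = 36

U(16, 15) = 43.
Set U(b, 1) = 43 and solve.
With m = 1: 7√b = 43 − 1 = 42, so √b = 6 and b = 36.
Check: U(36, 1) = 43.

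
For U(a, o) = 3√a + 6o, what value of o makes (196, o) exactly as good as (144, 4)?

o = 3

U(144, 4) = 60.
Set U(196, o) = 60 and solve.
With a = 196: √196 = 14, so 6o = 60 − 3·14 = 18 and o = 3.
Check: U(196, 3) = 60.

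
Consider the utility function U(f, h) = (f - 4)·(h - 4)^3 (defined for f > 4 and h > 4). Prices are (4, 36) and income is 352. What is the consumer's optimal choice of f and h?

MU_f = (h−4)^3, MU_h = 3·(f−4)·(h−4)^2.
MRS = (1/3)·(h−4)/(f−4).
Tangency: set MRS = p_f/p_h = 4/36 = 1/9.
So (1/3)·(h − 4)/(f − 4) = 1/9, i.e. (h − 4) = (1/3)·(f − 4).
Rewrite the budget in excess-of-subsistence terms: 4·(f − 4) + 36·(h − 4) = 352 − 4·4 − 36·4 = 192.
Substituting, 16·(f − 4) = 192, so f − 4 = 12 and f* = 16.
Then h − 4 = (1/3)·12 = 4, so h* = 8.

f* = 16, h* = 8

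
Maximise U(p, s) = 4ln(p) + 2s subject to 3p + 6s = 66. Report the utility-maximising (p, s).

MU_p = 4/p, MU_s = 2.
MRS = 4/p ÷ 2.
Tangency: set MRS = p_p/p_s = 3/6 = 0.5.
MRS depends only on p: 2/p = 0.5 ⇒ p* = 2/0.5 = 4.
From the budget, 6·s = 66 − 3·4 = 54, so s* = 9.

p* = 4, s* = 9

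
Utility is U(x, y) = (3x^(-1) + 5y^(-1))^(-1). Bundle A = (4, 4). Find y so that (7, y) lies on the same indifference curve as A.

U depends on (x, y) only through S = 3x^(-1) + 5y^(-1), so equal utility means equal S. At (4, 4): S = 2.
With x = 7: 3·7^(-1) = 3/7, so 5y^(-1) = 2 − 3/7 = 11/7, i.e. y^(-1) = 11/35.
Hence y = 1/(11/35) = 35/11.
Check: U(7, 35/11) = 0.5.

y = 35/11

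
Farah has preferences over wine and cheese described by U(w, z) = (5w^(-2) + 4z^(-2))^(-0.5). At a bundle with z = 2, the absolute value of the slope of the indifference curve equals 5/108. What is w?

For CES with ρ = -2, MRS = (5/4)·(z/w)^3.
Setting (5/4)·(2/w)^3 = 5/108 gives (2/w)^3 = 1/27, so 2/w = 1/3 and w = 6.

w = 6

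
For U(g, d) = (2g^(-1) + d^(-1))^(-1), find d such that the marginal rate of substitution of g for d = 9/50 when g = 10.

For CES with ρ = -1, MRS = (2/1)·(d/g)^2.
Setting (2/1)·(d/10)^2 = 9/50 gives (d/10)^2 = 9/100, so d/10 = 0.3 and d = 3.

d = 3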